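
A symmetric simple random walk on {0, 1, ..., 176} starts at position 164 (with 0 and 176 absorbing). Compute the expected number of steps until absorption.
E[τ | X_0 = 164] = 1968

Let v_k = E[τ | X_0 = k]. Boundary: v_0 = v_176 = 0. Recurrence: v_k = 1 + (v_{k-1} + v_{k+1})/2 for 1 ≤ k ≤ 175. The particular solution to v_k − (v_{k-1} + v_{k+1})/2 = 1 is v_k = −k^2. Adding homogeneous solution A + B k and matching boundaries gives v_k = k (176 − k). Substituting k = 164: v_164 = 164 · 12 = 1968.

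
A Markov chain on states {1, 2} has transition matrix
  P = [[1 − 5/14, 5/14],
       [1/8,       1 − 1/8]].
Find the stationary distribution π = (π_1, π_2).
π_1 = 7/27, π_2 = 20/27

Solve πP = π with π_1 + π_2 = 1. From πP = π: π_1 · (1 − 5/14) + π_2 · 1/8 = π_1 ⇒ π_2 · 1/8 = π_1 · 5/14 ⇒ π_2/π_1 = (5/14)/(1/8) = 20/7. Together with π_1 + π_2 = 1:
  π_1 = (1/8)/(5/14 + 1/8) = (1/8)/(27/56) = 7/27,
  π_2 = (5/14)/(5/14 + 1/8) = (5/14)/(27/56) = 20/27.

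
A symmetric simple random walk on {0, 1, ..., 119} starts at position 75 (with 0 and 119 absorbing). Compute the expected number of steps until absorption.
E[τ | X_0 = 75] = 3300

Let v_k = E[τ | X_0 = k]. Boundary: v_0 = v_119 = 0. Recurrence: v_k = 1 + (v_{k-1} + v_{k+1})/2 for 1 ≤ k ≤ 118. The particular solution to v_k − (v_{k-1} + v_{k+1})/2 = 1 is v_k = −k^2. Adding homogeneous solution A + B k and matching boundaries gives v_k = k (119 − k). Substituting k = 75: v_75 = 75 · 44 = 3300.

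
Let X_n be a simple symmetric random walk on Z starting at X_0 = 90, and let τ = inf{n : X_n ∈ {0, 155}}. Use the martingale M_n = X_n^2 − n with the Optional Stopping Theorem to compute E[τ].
E[τ] = 5850

M_n = X_n^2 − n is a martingale (since E[X_{n+1}^2 | F_n] = X_n^2 + 1). By OST (τ has finite mean in a bounded region), E[M_τ] = E[M_0] = X_0^2 − 0 = 90^2 = 8100. Also E[M_τ] = E[X_τ^2] − E[τ]. The walk exits at 0 or 155, with P(hit 155 first) = 90/155, so E[X_τ^2] = 155^2 · 90/155 + 0 = 13950. Thus E[τ] = E[X_τ^2] − E[M_τ] = 13950 − 8100 = 5850 = 90(155 − 90) = 5850.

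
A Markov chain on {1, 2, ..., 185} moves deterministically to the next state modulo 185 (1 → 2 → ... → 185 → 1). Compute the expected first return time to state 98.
E[T_98 | X_0 = 98] = 185

The chain cycles deterministically, so starting at state 98 it returns in exactly 185 steps. Equivalently, the stationary distribution is uniform π_j = 1/185 for every state j, so by Kac's formula E[T_98] = 1/π_98 = 185.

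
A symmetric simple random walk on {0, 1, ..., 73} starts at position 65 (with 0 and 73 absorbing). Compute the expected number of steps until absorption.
E[τ | X_0 = 65] = 520

Let v_k = E[τ | X_0 = k]. Boundary: v_0 = v_73 = 0. Recurrence: v_k = 1 + (v_{k-1} + v_{k+1})/2 for 1 ≤ k ≤ 72. The particular solution to v_k − (v_{k-1} + v_{k+1})/2 = 1 is v_k = −k^2. Adding homogeneous solution A + B k and matching boundaries gives v_k = k (73 − k). Substituting k = 65: v_65 = 65 · 8 = 520.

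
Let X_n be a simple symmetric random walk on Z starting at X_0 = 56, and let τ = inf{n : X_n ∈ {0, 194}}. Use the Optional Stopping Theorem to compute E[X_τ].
E[X_τ] = 56

X_n is a martingale and τ is a bounded-mean stopping time (indeed τ is finite a.s. with bounded expectation since the walk is in a bounded region). By the OST, E[X_τ] = E[X_0] = 56. Equivalently: E[X_τ] = 194 · P(hit 194 first) + 0 · P(hit 0 first) = 194 · (56/194) = 56.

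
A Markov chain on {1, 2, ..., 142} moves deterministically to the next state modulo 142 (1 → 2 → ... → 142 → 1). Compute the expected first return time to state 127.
E[T_127 | X_0 = 127] = 142

The chain cycles deterministically, so starting at state 127 it returns in exactly 142 steps. Equivalently, the stationary distribution is uniform π_j = 1/142 for every state j, so by Kac's formula E[T_127] = 1/π_127 = 142.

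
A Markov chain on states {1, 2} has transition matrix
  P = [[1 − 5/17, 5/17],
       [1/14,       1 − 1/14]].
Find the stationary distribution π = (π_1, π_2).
π_1 = 17/87, π_2 = 70/87

Solve πP = π with π_1 + π_2 = 1. From πP = π: π_1 · (1 − 5/17) + π_2 · 1/14 = π_1 ⇒ π_2 · 1/14 = π_1 · 5/17 ⇒ π_2/π_1 = (5/17)/(1/14) = 70/17. Together with π_1 + π_2 = 1:
  π_1 = (1/14)/(5/17 + 1/14) = (1/14)/(87/238) = 17/87,
  π_2 = (5/17)/(5/17 + 1/14) = (5/17)/(87/238) = 70/87.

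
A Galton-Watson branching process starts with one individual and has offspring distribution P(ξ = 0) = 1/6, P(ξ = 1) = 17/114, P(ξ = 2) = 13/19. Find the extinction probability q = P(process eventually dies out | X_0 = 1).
q = 19/78

The pgf is f(s) = 1/6 + 17/114·s + 13/19·s². The extinction probability q is the smallest fixed point of f in [0, 1]. Setting s = f(s):
  13/19·s² + (17/114 − 1)·s + 1/6 = 0
  13/19·s² − (1/6 + 13/19)·s + 1/6 = 0
which factors as (s − 1)·(13/19·s − 1/6) = 0, giving roots s = 1 and s = (1/6)/(13/19) = 19/78.
Mean offspring μ = 17/114 + 2·13/19 = 173/114 > 1 (supercritical), so q < 1. The extinction probability is the smaller root: q = (1/6)/(13/19) = 19/78.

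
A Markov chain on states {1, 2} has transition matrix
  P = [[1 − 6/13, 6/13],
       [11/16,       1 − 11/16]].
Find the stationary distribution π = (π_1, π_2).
π_1 = 143/239, π_2 = 96/239

Solve πP = π with π_1 + π_2 = 1. From πP = π: π_1 · (1 − 6/13) + π_2 · 11/16 = π_1 ⇒ π_2 · 11/16 = π_1 · 6/13 ⇒ π_2/π_1 = (6/13)/(11/16) = 96/143. Together with π_1 + π_2 = 1:
  π_1 = (11/16)/(6/13 + 11/16) = (11/16)/(239/208) = 143/239,
  π_2 = (6/13)/(6/13 + 11/16) = (6/13)/(239/208) = 96/239.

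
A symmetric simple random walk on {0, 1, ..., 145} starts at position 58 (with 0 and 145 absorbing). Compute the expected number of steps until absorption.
E[τ | X_0 = 58] = 5046

Let v_k = E[τ | X_0 = k]. Boundary: v_0 = v_145 = 0. Recurrence: v_k = 1 + (v_{k-1} + v_{k+1})/2 for 1 ≤ k ≤ 144. The particular solution to v_k − (v_{k-1} + v_{k+1})/2 = 1 is v_k = −k^2. Adding homogeneous solution A + B k and matching boundaries gives v_k = k (145 − k). Substituting k = 58: v_58 = 58 · 87 = 5046.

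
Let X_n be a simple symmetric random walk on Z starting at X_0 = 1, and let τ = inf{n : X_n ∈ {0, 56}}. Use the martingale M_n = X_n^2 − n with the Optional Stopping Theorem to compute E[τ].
E[τ] = 55

M_n = X_n^2 − n is a martingale (since E[X_{n+1}^2 | F_n] = X_n^2 + 1). By OST (τ has finite mean in a bounded region), E[M_τ] = E[M_0] = X_0^2 − 0 = 1^2 = 1. Also E[M_τ] = E[X_τ^2] − E[τ]. The walk exits at 0 or 56, with P(hit 56 first) = 1/56, so E[X_τ^2] = 56^2 · 1/56 + 0 = 56. Thus E[τ] = E[X_τ^2] − E[M_τ] = 56 − 1 = 55 = 1(56 − 1) = 55.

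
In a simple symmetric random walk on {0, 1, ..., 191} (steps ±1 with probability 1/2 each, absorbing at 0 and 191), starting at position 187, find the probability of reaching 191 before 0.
P(hit 191 before 0) = 187/191

Let u_k = P(hit 191 before 0 | start at k). Then u_0 = 0, u_191 = 1, and u_k = u_{k-1}/2 + u_{k+1}/2 for 1 ≤ k ≤ 190. This harmonic recurrence is solved by u_k = k/191, giving u_187 = 187/191.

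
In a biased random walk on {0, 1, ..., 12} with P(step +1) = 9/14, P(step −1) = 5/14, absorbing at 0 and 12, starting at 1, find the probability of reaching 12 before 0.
P(hit 12 before 0) = (1 − (5/9)^1) / (1 − (5/9)^12) = 31381059609/70546348964

Let u_k denote P(reach 12 before 0 | start at k). Boundary: u_0 = 0, u_12 = 1. Recurrence: u_k = 9/14·u_{k+1} + 5/14·u_{k-1} for 1 ≤ k ≤ 11. Try u_k = A + B·r^k with r = q/p = (5/14)/(9/14) = 5/9. Substitution satisfies the recurrence; boundary conditions give:
  u_k = (1 − r^k) / (1 − r^N) = (1 − (5/9)^1) / (1 − (5/9)^12) = 31381059609/70546348964.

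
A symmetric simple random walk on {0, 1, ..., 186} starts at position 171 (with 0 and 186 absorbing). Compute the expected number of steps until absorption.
E[τ | X_0 = 171] = 2565

Let v_k = E[τ | X_0 = k]. Boundary: v_0 = v_186 = 0. Recurrence: v_k = 1 + (v_{k-1} + v_{k+1})/2 for 1 ≤ k ≤ 185. The particular solution to v_k − (v_{k-1} + v_{k+1})/2 = 1 is v_k = −k^2. Adding homogeneous solution A + B k and matching boundaries gives v_k = k (186 − k). Substituting k = 171: v_171 = 171 · 15 = 2565.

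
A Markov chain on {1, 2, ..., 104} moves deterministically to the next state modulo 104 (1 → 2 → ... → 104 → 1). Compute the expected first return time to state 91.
E[T_91 | X_0 = 91] = 104

The chain cycles deterministically, so starting at state 91 it returns in exactly 104 steps. Equivalently, the stationary distribution is uniform π_j = 1/104 for every state j, so by Kac's formula E[T_91] = 1/π_91 = 104.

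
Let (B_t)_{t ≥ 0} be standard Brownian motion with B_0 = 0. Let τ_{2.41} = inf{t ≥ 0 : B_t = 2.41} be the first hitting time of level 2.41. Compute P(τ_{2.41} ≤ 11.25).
P(τ_{2.41} ≤ 11.25) = 2(1 − Φ(2.41/√11.25)) = 2(1 − Φ(0.7185)) ≈ 0.4724

By the reflection principle for standard BM, P(τ_b ≤ t) = 2 · P(B_t ≥ b). Since B_t ~ N(0, t), P(B_t ≥ 2.41) = 1 − Φ(2.41/√t) = 1 − Φ(2.41/√11.25) = 1 − Φ(0.7185) ≈ 0.23622. Doubling: P(τ_{2.41} ≤ 11.25) ≈ 2 · 0.23622 = 0.47244 ≈ 0.4724.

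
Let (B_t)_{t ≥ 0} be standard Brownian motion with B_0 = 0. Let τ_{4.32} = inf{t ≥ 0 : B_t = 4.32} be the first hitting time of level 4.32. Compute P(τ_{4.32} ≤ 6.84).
P(τ_{4.32} ≤ 6.84) = 2(1 − Φ(4.32/√6.84)) = 2(1 − Φ(1.6518)) ≈ 0.0986

By the reflection principle for standard BM, P(τ_b ≤ t) = 2 · P(B_t ≥ b). Since B_t ~ N(0, t), P(B_t ≥ 4.32) = 1 − Φ(4.32/√t) = 1 − Φ(4.32/√6.84) = 1 − Φ(1.6518) ≈ 0.04929. Doubling: P(τ_{4.32} ≤ 6.84) ≈ 2 · 0.04929 = 0.09858 ≈ 0.0986.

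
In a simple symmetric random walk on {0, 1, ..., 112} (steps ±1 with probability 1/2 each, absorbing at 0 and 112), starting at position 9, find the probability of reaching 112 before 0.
P(hit 112 before 0) = 9/112

Let u_k = P(hit 112 before 0 | start at k). Then u_0 = 0, u_112 = 1, and u_k = u_{k-1}/2 + u_{k+1}/2 for 1 ≤ k ≤ 111. This harmonic recurrence is solved by u_k = k/112, giving u_9 = 9/112.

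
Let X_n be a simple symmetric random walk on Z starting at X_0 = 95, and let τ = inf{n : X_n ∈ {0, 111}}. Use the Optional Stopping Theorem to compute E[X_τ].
E[X_τ] = 95

X_n is a martingale and τ is a bounded-mean stopping time (indeed τ is finite a.s. with bounded expectation since the walk is in a bounded region). By the OST, E[X_τ] = E[X_0] = 95. Equivalently: E[X_τ] = 111 · P(hit 111 first) + 0 · P(hit 0 first) = 111 · (95/111) = 95.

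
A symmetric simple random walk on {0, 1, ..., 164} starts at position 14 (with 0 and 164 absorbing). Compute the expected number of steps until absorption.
E[τ | X_0 = 14] = 2100

Let v_k = E[τ | X_0 = k]. Boundary: v_0 = v_164 = 0. Recurrence: v_k = 1 + (v_{k-1} + v_{k+1})/2 for 1 ≤ k ≤ 163. The particular solution to v_k − (v_{k-1} + v_{k+1})/2 = 1 is v_k = −k^2. Adding homogeneous solution A + B k and matching boundaries gives v_k = k (164 − k). Substituting k = 14: v_14 = 14 · 150 = 2100.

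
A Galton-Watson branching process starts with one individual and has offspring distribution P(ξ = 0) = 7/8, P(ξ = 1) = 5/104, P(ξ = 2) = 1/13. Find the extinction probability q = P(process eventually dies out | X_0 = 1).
q = 1

Mean offspring μ = 0·7/8 + 1·5/104 + 2·1/13 = 21/104 ≤ 1. For μ ≤ 1 with offspring not concentrated at 1, the Galton-Watson process goes extinct almost surely, so q = 1.
(Algebraic check: The pgf is f(s) = 7/8 + 5/104·s + 1/13·s². The extinction probability q is the smallest fixed point of f in [0, 1]. Setting s = f(s):
  1/13·s² + (5/104 − 1)·s + 7/8 = 0
  1/13·s² − (7/8 + 1/13)·s + 7/8 = 0
which factors as (s − 1)·(1/13·s − 7/8) = 0, giving roots s = 1 and s = (7/8)/(1/13) = 91/8. Since 91/8 ≥ 1, the smallest root in [0, 1] is s = 1.)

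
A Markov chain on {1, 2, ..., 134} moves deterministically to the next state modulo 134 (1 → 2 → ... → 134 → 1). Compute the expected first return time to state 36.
E[T_36 | X_0 = 36] = 134

The chain cycles deterministically, so starting at state 36 it returns in exactly 134 steps. Equivalently, the stationary distribution is uniform π_j = 1/134 for every state j, so by Kac's formula E[T_36] = 1/π_36 = 134.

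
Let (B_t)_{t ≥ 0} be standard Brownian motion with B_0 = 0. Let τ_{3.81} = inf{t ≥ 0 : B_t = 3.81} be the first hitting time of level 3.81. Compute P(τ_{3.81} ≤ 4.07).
P(τ_{3.81} ≤ 4.07) = 2(1 − Φ(3.81/√4.07)) = 2(1 − Φ(1.8885)) ≈ 0.0590

By the reflection principle for standard BM, P(τ_b ≤ t) = 2 · P(B_t ≥ b). Since B_t ~ N(0, t), P(B_t ≥ 3.81) = 1 − Φ(3.81/√t) = 1 − Φ(3.81/√4.07) = 1 − Φ(1.8885) ≈ 0.02948. Doubling: P(τ_{3.81} ≤ 4.07) ≈ 2 · 0.02948 = 0.05896 ≈ 0.0590.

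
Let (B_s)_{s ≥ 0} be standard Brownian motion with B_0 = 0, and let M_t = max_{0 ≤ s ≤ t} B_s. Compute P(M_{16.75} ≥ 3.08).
P(M_{16.75} ≥ 3.08) = 2·P(B_{16.75} ≥ 3.08) = 2(1 − Φ(3.08/√16.75)) ≈ 0.4517

By the reflection principle for Brownian motion, P(M_t ≥ a) = 2 · P(B_t ≥ a) for a ≥ 0. Since B_t ~ N(0, t), P(B_t ≥ 3.08) = 1 − Φ(3.08/√t) = 1 − Φ(3.08/√16.75) = 1 − Φ(0.7526). So
  P(M_{16.75} ≥ 3.08) = 2(1 − Φ(0.7526)) ≈ 0.4517.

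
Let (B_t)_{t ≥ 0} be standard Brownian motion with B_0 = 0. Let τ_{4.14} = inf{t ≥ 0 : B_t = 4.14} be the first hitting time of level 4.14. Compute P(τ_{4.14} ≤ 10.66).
P(τ_{4.14} ≤ 10.66) = 2(1 − Φ(4.14/√10.66)) = 2(1 − Φ(1.2680)) ≈ 0.2048

By the reflection principle for standard BM, P(τ_b ≤ t) = 2 · P(B_t ≥ b). Since B_t ~ N(0, t), P(B_t ≥ 4.14) = 1 − Φ(4.14/√t) = 1 − Φ(4.14/√10.66) = 1 − Φ(1.2680) ≈ 0.10240. Doubling: P(τ_{4.14} ≤ 10.66) ≈ 2 · 0.10240 = 0.20480 ≈ 0.2048.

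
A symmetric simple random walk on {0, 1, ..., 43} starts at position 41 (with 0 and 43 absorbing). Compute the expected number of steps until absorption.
E[τ | X_0 = 41] = 82

Let v_k = E[τ | X_0 = k]. Boundary: v_0 = v_43 = 0. Recurrence: v_k = 1 + (v_{k-1} + v_{k+1})/2 for 1 ≤ k ≤ 42. The particular solution to v_k − (v_{k-1} + v_{k+1})/2 = 1 is v_k = −k^2. Adding homogeneous solution A + B k and matching boundaries gives v_k = k (43 − k). Substituting k = 41: v_41 = 41 · 2 = 82.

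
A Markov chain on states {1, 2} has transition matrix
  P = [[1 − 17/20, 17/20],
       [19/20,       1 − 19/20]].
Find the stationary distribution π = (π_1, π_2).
π_1 = 19/36, π_2 = 17/36

Solve πP = π with π_1 + π_2 = 1. From πP = π: π_1 · (1 − 17/20) + π_2 · 19/20 = π_1 ⇒ π_2 · 19/20 = π_1 · 17/20 ⇒ π_2/π_1 = (17/20)/(19/20) = 17/19. Together with π_1 + π_2 = 1:
  π_1 = (19/20)/(17/20 + 19/20) = (19/20)/(9/5) = 19/36,
  π_2 = (17/20)/(17/20 + 19/20) = (17/20)/(9/5) = 17/36.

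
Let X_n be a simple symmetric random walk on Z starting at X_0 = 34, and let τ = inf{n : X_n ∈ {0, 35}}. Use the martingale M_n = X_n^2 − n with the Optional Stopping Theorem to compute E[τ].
E[τ] = 34

M_n = X_n^2 − n is a martingale (since E[X_{n+1}^2 | F_n] = X_n^2 + 1). By OST (τ has finite mean in a bounded region), E[M_τ] = E[M_0] = X_0^2 − 0 = 34^2 = 1156. Also E[M_τ] = E[X_τ^2] − E[τ]. The walk exits at 0 or 35, with P(hit 35 first) = 34/35, so E[X_τ^2] = 35^2 · 34/35 + 0 = 1190. Thus E[τ] = E[X_τ^2] − E[M_τ] = 1190 − 1156 = 34 = 34(35 − 34) = 34.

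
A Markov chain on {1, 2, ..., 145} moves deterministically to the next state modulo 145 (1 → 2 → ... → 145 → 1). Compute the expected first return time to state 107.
E[T_107 | X_0 = 107] = 145

The chain cycles deterministically, so starting at state 107 it returns in exactly 145 steps. Equivalently, the stationary distribution is uniform π_j = 1/145 for every state j, so by Kac's formula E[T_107] = 1/π_107 = 145.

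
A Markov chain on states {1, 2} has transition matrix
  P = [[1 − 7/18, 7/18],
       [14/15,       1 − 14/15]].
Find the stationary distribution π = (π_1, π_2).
π_1 = 12/17, π_2 = 5/17

Solve πP = π with π_1 + π_2 = 1. From πP = π: π_1 · (1 − 7/18) + π_2 · 14/15 = π_1 ⇒ π_2 · 14/15 = π_1 · 7/18 ⇒ π_2/π_1 = (7/18)/(14/15) = 5/12. Together with π_1 + π_2 = 1:
  π_1 = (14/15)/(7/18 + 14/15) = (14/15)/(119/90) = 12/17,
  π_2 = (7/18)/(7/18 + 14/15) = (7/18)/(119/90) = 5/17.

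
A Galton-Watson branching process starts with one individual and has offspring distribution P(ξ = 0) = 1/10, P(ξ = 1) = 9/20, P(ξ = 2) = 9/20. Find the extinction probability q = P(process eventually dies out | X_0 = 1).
q = 2/9

The pgf is f(s) = 1/10 + 9/20·s + 9/20·s². The extinction probability q is the smallest fixed point of f in [0, 1]. Setting s = f(s):
  9/20·s² + (9/20 − 1)·s + 1/10 = 0
  9/20·s² − (1/10 + 9/20)·s + 1/10 = 0
which factors as (s − 1)·(9/20·s − 1/10) = 0, giving roots s = 1 and s = (1/10)/(9/20) = 2/9.
Mean offspring μ = 9/20 + 2·9/20 = 27/20 > 1 (supercritical), so q < 1. The extinction probability is the smaller root: q = (1/10)/(9/20) = 2/9.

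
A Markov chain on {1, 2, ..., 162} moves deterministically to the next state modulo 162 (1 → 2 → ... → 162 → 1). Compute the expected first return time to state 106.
E[T_106 | X_0 = 106] = 162

The chain cycles deterministically, so starting at state 106 it returns in exactly 162 steps. Equivalently, the stationary distribution is uniform π_j = 1/162 for every state j, so by Kac's formula E[T_106] = 1/π_106 = 162.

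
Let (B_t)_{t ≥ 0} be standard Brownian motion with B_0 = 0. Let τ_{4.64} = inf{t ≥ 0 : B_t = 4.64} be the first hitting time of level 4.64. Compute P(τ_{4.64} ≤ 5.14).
P(τ_{4.64} ≤ 5.14) = 2(1 − Φ(4.64/√5.14)) = 2(1 − Φ(2.0466)) ≈ 0.0407

By the reflection principle for standard BM, P(τ_b ≤ t) = 2 · P(B_t ≥ b). Since B_t ~ N(0, t), P(B_t ≥ 4.64) = 1 − Φ(4.64/√t) = 1 − Φ(4.64/√5.14) = 1 − Φ(2.0466) ≈ 0.02035. Doubling: P(τ_{4.64} ≤ 5.14) ≈ 2 · 0.02035 = 0.04070 ≈ 0.0407.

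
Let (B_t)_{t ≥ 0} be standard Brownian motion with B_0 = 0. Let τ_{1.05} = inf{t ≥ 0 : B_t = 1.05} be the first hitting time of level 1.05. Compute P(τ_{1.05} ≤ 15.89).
P(τ_{1.05} ≤ 15.89) = 2(1 − Φ(1.05/√15.89)) = 2(1 − Φ(0.2634)) ≈ 0.7922

By the reflection principle for standard BM, P(τ_b ≤ t) = 2 · P(B_t ≥ b). Since B_t ~ N(0, t), P(B_t ≥ 1.05) = 1 − Φ(1.05/√t) = 1 − Φ(1.05/√15.89) = 1 − Φ(0.2634) ≈ 0.39612. Doubling: P(τ_{1.05} ≤ 15.89) ≈ 2 · 0.39612 = 0.79224 ≈ 0.7922.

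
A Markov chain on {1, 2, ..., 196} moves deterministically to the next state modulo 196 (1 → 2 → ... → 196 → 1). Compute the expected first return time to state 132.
E[T_132 | X_0 = 132] = 196

The chain cycles deterministically, so starting at state 132 it returns in exactly 196 steps. Equivalently, the stationary distribution is uniform π_j = 1/196 for every state j, so by Kac's formula E[T_132] = 1/π_132 = 196.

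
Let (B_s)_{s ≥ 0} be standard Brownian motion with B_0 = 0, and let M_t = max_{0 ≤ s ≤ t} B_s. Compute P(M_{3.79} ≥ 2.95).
P(M_{3.79} ≥ 2.95) = 2·P(B_{3.79} ≥ 2.95) = 2(1 − Φ(2.95/√3.79)) ≈ 0.1297

By the reflection principle for Brownian motion, P(M_t ≥ a) = 2 · P(B_t ≥ a) for a ≥ 0. Since B_t ~ N(0, t), P(B_t ≥ 2.95) = 1 − Φ(2.95/√t) = 1 − Φ(2.95/√3.79) = 1 − Φ(1.5153). So
  P(M_{3.79} ≥ 2.95) = 2(1 − Φ(1.5153)) ≈ 0.1297.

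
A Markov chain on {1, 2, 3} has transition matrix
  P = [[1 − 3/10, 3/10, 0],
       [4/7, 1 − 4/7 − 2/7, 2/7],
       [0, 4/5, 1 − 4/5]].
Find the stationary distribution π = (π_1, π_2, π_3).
π = (80/137, 42/137, 15/137)

This is a birth-death chain on three states, which satisfies detailed balance: π_1 · P_{12} = π_2 · P_{21} and π_2 · P_{23} = π_3 · P_{32}.
From π_1 · 3/10 = π_2 · 4/7: π_2/π_1 = (3/10)/(4/7) = 21/40.
From π_2 · 2/7 = π_3 · 4/5: π_3/π_2 = (2/7)/(4/5) = 5/14.
Take π_1 proportional to 1; then unnormalized π = (1, 21/40, 3/16). Normalize by dividing by the sum 137/80:
  π = (80/137, 42/137, 15/137).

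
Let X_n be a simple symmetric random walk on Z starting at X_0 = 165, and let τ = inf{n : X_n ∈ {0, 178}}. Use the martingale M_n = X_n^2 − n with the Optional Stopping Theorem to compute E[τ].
E[τ] = 2145

M_n = X_n^2 − n is a martingale (since E[X_{n+1}^2 | F_n] = X_n^2 + 1). By OST (τ has finite mean in a bounded region), E[M_τ] = E[M_0] = X_0^2 − 0 = 165^2 = 27225. Also E[M_τ] = E[X_τ^2] − E[τ]. The walk exits at 0 or 178, with P(hit 178 first) = 165/178, so E[X_τ^2] = 178^2 · 165/178 + 0 = 29370. Thus E[τ] = E[X_τ^2] − E[M_τ] = 29370 − 27225 = 2145 = 165(178 − 165) = 2145.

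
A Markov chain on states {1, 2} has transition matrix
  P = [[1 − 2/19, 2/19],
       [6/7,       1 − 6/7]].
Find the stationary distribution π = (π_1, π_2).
π_1 = 57/64, π_2 = 7/64

Solve πP = π with π_1 + π_2 = 1. From πP = π: π_1 · (1 − 2/19) + π_2 · 6/7 = π_1 ⇒ π_2 · 6/7 = π_1 · 2/19 ⇒ π_2/π_1 = (2/19)/(6/7) = 7/57. Together with π_1 + π_2 = 1:
  π_1 = (6/7)/(2/19 + 6/7) = (6/7)/(128/133) = 57/64,
  π_2 = (2/19)/(2/19 + 6/7) = (2/19)/(128/133) = 7/64.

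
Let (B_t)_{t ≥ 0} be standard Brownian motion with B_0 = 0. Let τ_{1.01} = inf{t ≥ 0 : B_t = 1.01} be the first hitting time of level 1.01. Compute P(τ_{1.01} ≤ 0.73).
P(τ_{1.01} ≤ 0.73) = 2(1 − Φ(1.01/√0.73)) = 2(1 − Φ(1.1821)) ≈ 0.2372

By the reflection principle for standard BM, P(τ_b ≤ t) = 2 · P(B_t ≥ b). Since B_t ~ N(0, t), P(B_t ≥ 1.01) = 1 − Φ(1.01/√t) = 1 − Φ(1.01/√0.73) = 1 − Φ(1.1821) ≈ 0.11858. Doubling: P(τ_{1.01} ≤ 0.73) ≈ 2 · 0.11858 = 0.23716 ≈ 0.2372.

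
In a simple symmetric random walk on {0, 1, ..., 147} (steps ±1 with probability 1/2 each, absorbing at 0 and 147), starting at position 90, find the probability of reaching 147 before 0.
P(hit 147 before 0) = 90/147 = 30/49

Let u_k = P(hit 147 before 0 | start at k). Then u_0 = 0, u_147 = 1, and u_k = u_{k-1}/2 + u_{k+1}/2 for 1 ≤ k ≤ 146. This harmonic recurrence is solved by u_k = k/147, giving u_90 = 90/147 = 30/49.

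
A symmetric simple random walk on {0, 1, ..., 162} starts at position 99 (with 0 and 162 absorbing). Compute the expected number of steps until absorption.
E[τ | X_0 = 99] = 6237

Let v_k = E[τ | X_0 = k]. Boundary: v_0 = v_162 = 0. Recurrence: v_k = 1 + (v_{k-1} + v_{k+1})/2 for 1 ≤ k ≤ 161. The particular solution to v_k − (v_{k-1} + v_{k+1})/2 = 1 is v_k = −k^2. Adding homogeneous solution A + B k and matching boundaries gives v_k = k (162 − k). Substituting k = 99: v_99 = 99 · 63 = 6237.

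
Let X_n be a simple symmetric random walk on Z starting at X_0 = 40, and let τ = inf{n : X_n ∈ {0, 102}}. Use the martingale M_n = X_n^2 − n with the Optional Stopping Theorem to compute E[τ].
E[τ] = 2480

M_n = X_n^2 − n is a martingale (since E[X_{n+1}^2 | F_n] = X_n^2 + 1). By OST (τ has finite mean in a bounded region), E[M_τ] = E[M_0] = X_0^2 − 0 = 40^2 = 1600. Also E[M_τ] = E[X_τ^2] − E[τ]. The walk exits at 0 or 102, with P(hit 102 first) = 40/102, so E[X_τ^2] = 102^2 · 40/102 + 0 = 4080. Thus E[τ] = E[X_τ^2] − E[M_τ] = 4080 − 1600 = 2480 = 40(102 − 40) = 2480.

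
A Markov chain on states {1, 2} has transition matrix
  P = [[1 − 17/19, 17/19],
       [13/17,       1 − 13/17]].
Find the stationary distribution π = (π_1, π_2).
π_1 = 247/536, π_2 = 289/536

Solve πP = π with π_1 + π_2 = 1. From πP = π: π_1 · (1 − 17/19) + π_2 · 13/17 = π_1 ⇒ π_2 · 13/17 = π_1 · 17/19 ⇒ π_2/π_1 = (17/19)/(13/17) = 289/247. Together with π_1 + π_2 = 1:
  π_1 = (13/17)/(17/19 + 13/17) = (13/17)/(536/323) = 247/536,
  π_2 = (17/19)/(17/19 + 13/17) = (17/19)/(536/323) = 289/536.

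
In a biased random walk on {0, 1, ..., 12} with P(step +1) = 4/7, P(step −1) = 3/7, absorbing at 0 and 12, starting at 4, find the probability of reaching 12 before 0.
P(hit 12 before 0) = (1 − (3/4)^4) / (1 − (3/4)^12) = 65536/92833

Let u_k denote P(reach 12 before 0 | start at k). Boundary: u_0 = 0, u_12 = 1. Recurrence: u_k = 4/7·u_{k+1} + 3/7·u_{k-1} for 1 ≤ k ≤ 11. Try u_k = A + B·r^k with r = q/p = (3/7)/(4/7) = 3/4. Substitution satisfies the recurrence; boundary conditions give:
  u_k = (1 − r^k) / (1 − r^N) = (1 − (3/4)^4) / (1 − (3/4)^12) = 65536/92833.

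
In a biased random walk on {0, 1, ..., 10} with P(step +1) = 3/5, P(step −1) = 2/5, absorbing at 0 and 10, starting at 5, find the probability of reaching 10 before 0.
P(hit 10 before 0) = (1 − (2/3)^5) / (1 − (2/3)^10) = 243/275

Let u_k denote P(reach 10 before 0 | start at k). Boundary: u_0 = 0, u_10 = 1. Recurrence: u_k = 3/5·u_{k+1} + 2/5·u_{k-1} for 1 ≤ k ≤ 9. Try u_k = A + B·r^k with r = q/p = (2/5)/(3/5) = 2/3. Substitution satisfies the recurrence; boundary conditions give:
  u_k = (1 − r^k) / (1 − r^N) = (1 − (2/3)^5) / (1 − (2/3)^10) = 243/275.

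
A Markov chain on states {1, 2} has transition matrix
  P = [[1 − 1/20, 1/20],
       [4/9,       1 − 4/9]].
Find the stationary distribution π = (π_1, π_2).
π_1 = 80/89, π_2 = 9/89

Solve πP = π with π_1 + π_2 = 1. From πP = π: π_1 · (1 − 1/20) + π_2 · 4/9 = π_1 ⇒ π_2 · 4/9 = π_1 · 1/20 ⇒ π_2/π_1 = (1/20)/(4/9) = 9/80. Together with π_1 + π_2 = 1:
  π_1 = (4/9)/(1/20 + 4/9) = (4/9)/(89/180) = 80/89,
  π_2 = (1/20)/(1/20 + 4/9) = (1/20)/(89/180) = 9/89.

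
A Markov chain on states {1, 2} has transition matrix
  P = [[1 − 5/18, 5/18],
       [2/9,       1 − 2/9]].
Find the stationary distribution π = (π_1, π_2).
π_1 = 4/9, π_2 = 5/9

Solve πP = π with π_1 + π_2 = 1. From πP = π: π_1 · (1 − 5/18) + π_2 · 2/9 = π_1 ⇒ π_2 · 2/9 = π_1 · 5/18 ⇒ π_2/π_1 = (5/18)/(2/9) = 5/4. Together with π_1 + π_2 = 1:
  π_1 = (2/9)/(5/18 + 2/9) = (2/9)/(1/2) = 4/9,
  π_2 = (5/18)/(5/18 + 2/9) = (5/18)/(1/2) = 5/9.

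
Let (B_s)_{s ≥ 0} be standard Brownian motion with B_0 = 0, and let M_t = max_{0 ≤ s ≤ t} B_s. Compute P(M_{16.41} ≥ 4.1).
P(M_{16.41} ≥ 4.1) = 2·P(B_{16.41} ≥ 4.1) = 2(1 − Φ(4.1/√16.41)) ≈ 0.3115

By the reflection principle for Brownian motion, P(M_t ≥ a) = 2 · P(B_t ≥ a) for a ≥ 0. Since B_t ~ N(0, t), P(B_t ≥ 4.1) = 1 − Φ(4.1/√t) = 1 − Φ(4.1/√16.41) = 1 − Φ(1.0121). So
  P(M_{16.41} ≥ 4.1) = 2(1 − Φ(1.0121)) ≈ 0.3115.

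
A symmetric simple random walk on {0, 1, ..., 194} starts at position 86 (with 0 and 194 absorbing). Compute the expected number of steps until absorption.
E[τ | X_0 = 86] = 9288

Let v_k = E[τ | X_0 = k]. Boundary: v_0 = v_194 = 0. Recurrence: v_k = 1 + (v_{k-1} + v_{k+1})/2 for 1 ≤ k ≤ 193. The particular solution to v_k − (v_{k-1} + v_{k+1})/2 = 1 is v_k = −k^2. Adding homogeneous solution A + B k and matching boundaries gives v_k = k (194 − k). Substituting k = 86: v_86 = 86 · 108 = 9288.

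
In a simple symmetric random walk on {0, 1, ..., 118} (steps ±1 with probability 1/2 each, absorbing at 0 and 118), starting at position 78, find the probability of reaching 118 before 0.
P(hit 118 before 0) = 78/118 = 39/59

Let u_k = P(hit 118 before 0 | start at k). Then u_0 = 0, u_118 = 1, and u_k = u_{k-1}/2 + u_{k+1}/2 for 1 ≤ k ≤ 117. This harmonic recurrence is solved by u_k = k/118, giving u_78 = 78/118 = 39/59.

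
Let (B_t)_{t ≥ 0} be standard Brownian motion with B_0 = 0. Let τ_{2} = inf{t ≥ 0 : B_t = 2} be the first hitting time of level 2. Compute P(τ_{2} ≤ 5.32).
P(τ_{2} ≤ 5.32) = 2(1 − Φ(2/√5.32)) = 2(1 − Φ(0.8671)) ≈ 0.3859

By the reflection principle for standard BM, P(τ_b ≤ t) = 2 · P(B_t ≥ b). Since B_t ~ N(0, t), P(B_t ≥ 2) = 1 − Φ(2/√t) = 1 − Φ(2/√5.32) = 1 − Φ(0.8671) ≈ 0.19294. Doubling: P(τ_{2} ≤ 5.32) ≈ 2 · 0.19294 = 0.38588 ≈ 0.3859.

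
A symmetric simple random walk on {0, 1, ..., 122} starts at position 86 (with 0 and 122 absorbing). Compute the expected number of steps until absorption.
E[τ | X_0 = 86] = 3096

Let v_k = E[τ | X_0 = k]. Boundary: v_0 = v_122 = 0. Recurrence: v_k = 1 + (v_{k-1} + v_{k+1})/2 for 1 ≤ k ≤ 121. The particular solution to v_k − (v_{k-1} + v_{k+1})/2 = 1 is v_k = −k^2. Adding homogeneous solution A + B k and matching boundaries gives v_k = k (122 − k). Substituting k = 86: v_86 = 86 · 36 = 3096.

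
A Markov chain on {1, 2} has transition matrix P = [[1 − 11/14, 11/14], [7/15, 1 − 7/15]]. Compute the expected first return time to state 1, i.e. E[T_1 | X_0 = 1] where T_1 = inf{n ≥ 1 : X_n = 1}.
E[T_1 | X_0 = 1] = 1/π_1 = 263/98

For an irreducible recurrent Markov chain with stationary distribution π, E[T_i | X_0 = i] = 1/π_i (Kac's formula). Here π_1 = (7/15)/(11/14 + 7/15) = (7/15)/(263/210) = 98/263, so E[T_1 | X_0 = 1] = 1/π_1 = (11/14 + 7/15)/(7/15) = (263/210)/(7/15) = 263/98.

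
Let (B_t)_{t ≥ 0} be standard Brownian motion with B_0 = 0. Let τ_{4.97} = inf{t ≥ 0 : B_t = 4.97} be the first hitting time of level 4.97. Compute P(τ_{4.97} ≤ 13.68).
P(τ_{4.97} ≤ 13.68) = 2(1 − Φ(4.97/√13.68)) = 2(1 − Φ(1.3437)) ≈ 0.1790

By the reflection principle for standard BM, P(τ_b ≤ t) = 2 · P(B_t ≥ b). Since B_t ~ N(0, t), P(B_t ≥ 4.97) = 1 − Φ(4.97/√t) = 1 − Φ(4.97/√13.68) = 1 − Φ(1.3437) ≈ 0.08952. Doubling: P(τ_{4.97} ≤ 13.68) ≈ 2 · 0.08952 = 0.17904 ≈ 0.1790.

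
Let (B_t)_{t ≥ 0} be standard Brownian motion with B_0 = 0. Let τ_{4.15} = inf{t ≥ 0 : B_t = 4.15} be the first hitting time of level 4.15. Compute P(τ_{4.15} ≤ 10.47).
P(τ_{4.15} ≤ 10.47) = 2(1 − Φ(4.15/√10.47)) = 2(1 − Φ(1.2826)) ≈ 0.1996

By the reflection principle for standard BM, P(τ_b ≤ t) = 2 · P(B_t ≥ b). Since B_t ~ N(0, t), P(B_t ≥ 4.15) = 1 − Φ(4.15/√t) = 1 − Φ(4.15/√10.47) = 1 − Φ(1.2826) ≈ 0.09982. Doubling: P(τ_{4.15} ≤ 10.47) ≈ 2 · 0.09982 = 0.19964 ≈ 0.1996.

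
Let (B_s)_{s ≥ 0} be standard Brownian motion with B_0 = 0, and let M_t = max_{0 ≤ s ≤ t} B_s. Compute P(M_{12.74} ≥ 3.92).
P(M_{12.74} ≥ 3.92) = 2·P(B_{12.74} ≥ 3.92) = 2(1 − Φ(3.92/√12.74)) ≈ 0.2721

By the reflection principle for Brownian motion, P(M_t ≥ a) = 2 · P(B_t ≥ a) for a ≥ 0. Since B_t ~ N(0, t), P(B_t ≥ 3.92) = 1 − Φ(3.92/√t) = 1 − Φ(3.92/√12.74) = 1 − Φ(1.0983). So
  P(M_{12.74} ≥ 3.92) = 2(1 − Φ(1.0983)) ≈ 0.2721.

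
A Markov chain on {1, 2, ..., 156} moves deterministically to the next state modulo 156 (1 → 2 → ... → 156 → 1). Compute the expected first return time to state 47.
E[T_47 | X_0 = 47] = 156

The chain cycles deterministically, so starting at state 47 it returns in exactly 156 steps. Equivalently, the stationary distribution is uniform π_j = 1/156 for every state j, so by Kac's formula E[T_47] = 1/π_47 = 156.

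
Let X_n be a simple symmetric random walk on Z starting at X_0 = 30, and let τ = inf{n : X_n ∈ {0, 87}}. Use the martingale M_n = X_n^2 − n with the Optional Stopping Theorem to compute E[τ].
E[τ] = 1710

M_n = X_n^2 − n is a martingale (since E[X_{n+1}^2 | F_n] = X_n^2 + 1). By OST (τ has finite mean in a bounded region), E[M_τ] = E[M_0] = X_0^2 − 0 = 30^2 = 900. Also E[M_τ] = E[X_τ^2] − E[τ]. The walk exits at 0 or 87, with P(hit 87 first) = 30/87, so E[X_τ^2] = 87^2 · 30/87 + 0 = 2610. Thus E[τ] = E[X_τ^2] − E[M_τ] = 2610 − 900 = 1710 = 30(87 − 30) = 1710.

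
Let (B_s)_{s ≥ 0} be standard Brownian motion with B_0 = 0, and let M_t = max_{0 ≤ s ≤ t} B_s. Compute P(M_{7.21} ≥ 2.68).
P(M_{7.21} ≥ 2.68) = 2·P(B_{7.21} ≥ 2.68) = 2(1 − Φ(2.68/√7.21)) ≈ 0.3182

By the reflection principle for Brownian motion, P(M_t ≥ a) = 2 · P(B_t ≥ a) for a ≥ 0. Since B_t ~ N(0, t), P(B_t ≥ 2.68) = 1 − Φ(2.68/√t) = 1 − Φ(2.68/√7.21) = 1 − Φ(0.9981). So
  P(M_{7.21} ≥ 2.68) = 2(1 − Φ(0.9981)) ≈ 0.3182.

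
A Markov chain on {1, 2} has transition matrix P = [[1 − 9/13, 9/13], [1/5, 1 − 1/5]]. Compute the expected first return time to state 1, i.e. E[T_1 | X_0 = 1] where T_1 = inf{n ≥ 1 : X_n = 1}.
E[T_1 | X_0 = 1] = 1/π_1 = 58/13

For an irreducible recurrent Markov chain with stationary distribution π, E[T_i | X_0 = i] = 1/π_i (Kac's formula). Here π_1 = (1/5)/(9/13 + 1/5) = (1/5)/(58/65) = 13/58, so E[T_1 | X_0 = 1] = 1/π_1 = (9/13 + 1/5)/(1/5) = (58/65)/(1/5) = 58/13.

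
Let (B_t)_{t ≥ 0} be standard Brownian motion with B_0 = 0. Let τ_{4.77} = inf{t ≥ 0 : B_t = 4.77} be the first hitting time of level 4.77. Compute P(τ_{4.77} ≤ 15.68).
P(τ_{4.77} ≤ 15.68) = 2(1 − Φ(4.77/√15.68)) = 2(1 − Φ(1.2046)) ≈ 0.2284

By the reflection principle for standard BM, P(τ_b ≤ t) = 2 · P(B_t ≥ b). Since B_t ~ N(0, t), P(B_t ≥ 4.77) = 1 − Φ(4.77/√t) = 1 − Φ(4.77/√15.68) = 1 − Φ(1.2046) ≈ 0.11418. Doubling: P(τ_{4.77} ≤ 15.68) ≈ 2 · 0.11418 = 0.22836 ≈ 0.2284.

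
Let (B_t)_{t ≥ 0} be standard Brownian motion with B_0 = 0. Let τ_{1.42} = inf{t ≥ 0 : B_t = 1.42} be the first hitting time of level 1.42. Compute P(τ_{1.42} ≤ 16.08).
P(τ_{1.42} ≤ 16.08) = 2(1 − Φ(1.42/√16.08)) = 2(1 − Φ(0.3541)) ≈ 0.7233

By the reflection principle for standard BM, P(τ_b ≤ t) = 2 · P(B_t ≥ b). Since B_t ~ N(0, t), P(B_t ≥ 1.42) = 1 − Φ(1.42/√t) = 1 − Φ(1.42/√16.08) = 1 − Φ(0.3541) ≈ 0.36163. Doubling: P(τ_{1.42} ≤ 16.08) ≈ 2 · 0.36163 = 0.72326 ≈ 0.7233.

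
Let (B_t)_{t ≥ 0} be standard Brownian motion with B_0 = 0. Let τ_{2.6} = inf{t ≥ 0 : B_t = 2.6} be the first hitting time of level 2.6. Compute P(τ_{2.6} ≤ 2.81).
P(τ_{2.6} ≤ 2.81) = 2(1 − Φ(2.6/√2.81)) = 2(1 − Φ(1.5510)) ≈ 0.1209

By the reflection principle for standard BM, P(τ_b ≤ t) = 2 · P(B_t ≥ b). Since B_t ~ N(0, t), P(B_t ≥ 2.6) = 1 − Φ(2.6/√t) = 1 − Φ(2.6/√2.81) = 1 − Φ(1.5510) ≈ 0.06045. Doubling: P(τ_{2.6} ≤ 2.81) ≈ 2 · 0.06045 = 0.12090 ≈ 0.1209.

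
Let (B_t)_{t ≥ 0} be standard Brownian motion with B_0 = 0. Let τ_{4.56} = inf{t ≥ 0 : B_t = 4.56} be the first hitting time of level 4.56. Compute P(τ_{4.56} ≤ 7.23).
P(τ_{4.56} ≤ 7.23) = 2(1 − Φ(4.56/√7.23)) = 2(1 − Φ(1.6959)) ≈ 0.0899

By the reflection principle for standard BM, P(τ_b ≤ t) = 2 · P(B_t ≥ b). Since B_t ~ N(0, t), P(B_t ≥ 4.56) = 1 − Φ(4.56/√t) = 1 − Φ(4.56/√7.23) = 1 − Φ(1.6959) ≈ 0.04495. Doubling: P(τ_{4.56} ≤ 7.23) ≈ 2 · 0.04495 = 0.08990 ≈ 0.0899.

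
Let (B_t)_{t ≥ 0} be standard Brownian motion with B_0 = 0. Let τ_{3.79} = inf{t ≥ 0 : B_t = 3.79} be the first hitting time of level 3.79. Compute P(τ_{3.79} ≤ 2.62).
P(τ_{3.79} ≤ 2.62) = 2(1 − Φ(3.79/√2.62)) = 2(1 − Φ(2.3415)) ≈ 0.0192

By the reflection principle for standard BM, P(τ_b ≤ t) = 2 · P(B_t ≥ b). Since B_t ~ N(0, t), P(B_t ≥ 3.79) = 1 − Φ(3.79/√t) = 1 − Φ(3.79/√2.62) = 1 − Φ(2.3415) ≈ 0.00960. Doubling: P(τ_{3.79} ≤ 2.62) ≈ 2 · 0.00960 = 0.01920 ≈ 0.0192.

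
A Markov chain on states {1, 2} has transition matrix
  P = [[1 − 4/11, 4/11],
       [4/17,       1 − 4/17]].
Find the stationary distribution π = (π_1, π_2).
π_1 = 11/28, π_2 = 17/28

Solve πP = π with π_1 + π_2 = 1. From πP = π: π_1 · (1 − 4/11) + π_2 · 4/17 = π_1 ⇒ π_2 · 4/17 = π_1 · 4/11 ⇒ π_2/π_1 = (4/11)/(4/17) = 17/11. Together with π_1 + π_2 = 1:
  π_1 = (4/17)/(4/11 + 4/17) = (4/17)/(112/187) = 11/28,
  π_2 = (4/11)/(4/11 + 4/17) = (4/11)/(112/187) = 17/28.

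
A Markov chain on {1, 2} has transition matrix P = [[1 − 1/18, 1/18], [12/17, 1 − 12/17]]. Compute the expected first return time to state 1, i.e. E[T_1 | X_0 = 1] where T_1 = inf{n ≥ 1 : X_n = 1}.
E[T_1 | X_0 = 1] = 1/π_1 = 233/216

For an irreducible recurrent Markov chain with stationary distribution π, E[T_i | X_0 = i] = 1/π_i (Kac's formula). Here π_1 = (12/17)/(1/18 + 12/17) = (12/17)/(233/306) = 216/233, so E[T_1 | X_0 = 1] = 1/π_1 = (1/18 + 12/17)/(12/17) = (233/306)/(12/17) = 233/216.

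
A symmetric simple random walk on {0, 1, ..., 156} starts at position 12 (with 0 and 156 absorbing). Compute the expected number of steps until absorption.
E[τ | X_0 = 12] = 1728

Let v_k = E[τ | X_0 = k]. Boundary: v_0 = v_156 = 0. Recurrence: v_k = 1 + (v_{k-1} + v_{k+1})/2 for 1 ≤ k ≤ 155. The particular solution to v_k − (v_{k-1} + v_{k+1})/2 = 1 is v_k = −k^2. Adding homogeneous solution A + B k and matching boundaries gives v_k = k (156 − k). Substituting k = 12: v_12 = 12 · 144 = 1728.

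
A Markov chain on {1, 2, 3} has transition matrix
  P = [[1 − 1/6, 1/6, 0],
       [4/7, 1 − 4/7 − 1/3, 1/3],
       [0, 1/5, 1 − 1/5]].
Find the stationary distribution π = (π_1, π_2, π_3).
π = (9/16, 21/128, 35/128)

This is a birth-death chain on three states, which satisfies detailed balance: π_1 · P_{12} = π_2 · P_{21} and π_2 · P_{23} = π_3 · P_{32}.
From π_1 · 1/6 = π_2 · 4/7: π_2/π_1 = (1/6)/(4/7) = 7/24.
From π_2 · 1/3 = π_3 · 1/5: π_3/π_2 = (1/3)/(1/5) = 5/3.
Take π_1 proportional to 1; then unnormalized π = (1, 7/24, 35/72). Normalize by dividing by the sum 16/9:
  π = (9/16, 21/128, 35/128).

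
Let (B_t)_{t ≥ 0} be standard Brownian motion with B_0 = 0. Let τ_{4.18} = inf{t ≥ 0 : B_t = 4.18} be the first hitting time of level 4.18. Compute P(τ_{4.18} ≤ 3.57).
P(τ_{4.18} ≤ 3.57) = 2(1 − Φ(4.18/√3.57)) = 2(1 − Φ(2.2123)) ≈ 0.0269

By the reflection principle for standard BM, P(τ_b ≤ t) = 2 · P(B_t ≥ b). Since B_t ~ N(0, t), P(B_t ≥ 4.18) = 1 − Φ(4.18/√t) = 1 − Φ(4.18/√3.57) = 1 − Φ(2.2123) ≈ 0.01347. Doubling: P(τ_{4.18} ≤ 3.57) ≈ 2 · 0.01347 = 0.02694 ≈ 0.0269.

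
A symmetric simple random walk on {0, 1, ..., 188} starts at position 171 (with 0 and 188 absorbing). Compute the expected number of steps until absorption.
E[τ | X_0 = 171] = 2907

Let v_k = E[τ | X_0 = k]. Boundary: v_0 = v_188 = 0. Recurrence: v_k = 1 + (v_{k-1} + v_{k+1})/2 for 1 ≤ k ≤ 187. The particular solution to v_k − (v_{k-1} + v_{k+1})/2 = 1 is v_k = −k^2. Adding homogeneous solution A + B k and matching boundaries gives v_k = k (188 − k). Substituting k = 171: v_171 = 171 · 17 = 2907.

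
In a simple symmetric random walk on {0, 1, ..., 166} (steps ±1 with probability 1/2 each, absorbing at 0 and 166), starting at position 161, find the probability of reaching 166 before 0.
P(hit 166 before 0) = 161/166

Let u_k = P(hit 166 before 0 | start at k). Then u_0 = 0, u_166 = 1, and u_k = u_{k-1}/2 + u_{k+1}/2 for 1 ≤ k ≤ 165. This harmonic recurrence is solved by u_k = k/166, giving u_161 = 161/166.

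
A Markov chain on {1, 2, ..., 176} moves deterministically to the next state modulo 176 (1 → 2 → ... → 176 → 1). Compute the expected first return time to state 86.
E[T_86 | X_0 = 86] = 176

The chain cycles deterministically, so starting at state 86 it returns in exactly 176 steps. Equivalently, the stationary distribution is uniform π_j = 1/176 for every state j, so by Kac's formula E[T_86] = 1/π_86 = 176.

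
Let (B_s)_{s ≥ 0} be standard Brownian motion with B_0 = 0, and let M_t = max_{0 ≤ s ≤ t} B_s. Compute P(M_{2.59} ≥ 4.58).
P(M_{2.59} ≥ 4.58) = 2·P(B_{2.59} ≥ 4.58) = 2(1 − Φ(4.58/√2.59)) ≈ 0.0044

By the reflection principle for Brownian motion, P(M_t ≥ a) = 2 · P(B_t ≥ a) for a ≥ 0. Since B_t ~ N(0, t), P(B_t ≥ 4.58) = 1 − Φ(4.58/√t) = 1 − Φ(4.58/√2.59) = 1 − Φ(2.8459). So
  P(M_{2.59} ≥ 4.58) = 2(1 − Φ(2.8459)) ≈ 0.0044.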